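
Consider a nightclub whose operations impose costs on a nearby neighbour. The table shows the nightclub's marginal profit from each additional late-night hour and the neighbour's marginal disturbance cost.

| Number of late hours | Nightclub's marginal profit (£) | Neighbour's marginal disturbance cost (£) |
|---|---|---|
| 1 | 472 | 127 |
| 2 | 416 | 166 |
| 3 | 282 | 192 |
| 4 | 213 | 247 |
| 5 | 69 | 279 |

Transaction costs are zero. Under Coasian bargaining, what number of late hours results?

3

Bargaining reaches the level where marginal profit last exceeds marginal disturbance cost.
That holds through level 3 (282 ≥ 192) but not at 4 (213 < 247).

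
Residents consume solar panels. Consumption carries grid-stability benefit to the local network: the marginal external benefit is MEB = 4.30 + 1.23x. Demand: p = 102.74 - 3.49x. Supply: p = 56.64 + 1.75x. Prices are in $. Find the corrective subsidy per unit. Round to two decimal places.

Social marginal benefit = demand + MEB = 107.04 - 2.26x.
Set SMB = MC: 107.04 - 2.26x = 56.64 + 1.75x → x* = 12.5686.
The Pigouvian subsidy equals MEB at x*: 4.30 + 1.23×12.5686 = 19.7594.

subsidy = $19.76 per unit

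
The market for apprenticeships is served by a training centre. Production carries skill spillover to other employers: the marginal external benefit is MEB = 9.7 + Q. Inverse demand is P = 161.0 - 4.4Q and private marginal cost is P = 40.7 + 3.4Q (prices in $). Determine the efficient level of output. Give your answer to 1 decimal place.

Q* = 19.1

Social marginal cost = private MC − MEB = 31.0 + 2.4Q.
Set SMC = demand: 31.0 + 2.4Q = 161.0 - 4.4Q → Q* = 19.1176.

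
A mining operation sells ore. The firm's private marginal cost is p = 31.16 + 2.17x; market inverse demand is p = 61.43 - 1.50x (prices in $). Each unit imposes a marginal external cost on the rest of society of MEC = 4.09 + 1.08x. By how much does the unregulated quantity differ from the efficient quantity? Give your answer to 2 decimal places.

Market equilibrium (private): 31.16 + 2.17x = 61.43 - 1.50x → x_m = 8.2480.
Social marginal cost = private MC + MEC = 35.25 + 3.25x.
Set SMC = demand: 35.25 + 3.25x = 61.43 - 1.50x → x* = 5.5116.
Gap = |8.2480 − 5.5116| = 2.7364.

2.74 units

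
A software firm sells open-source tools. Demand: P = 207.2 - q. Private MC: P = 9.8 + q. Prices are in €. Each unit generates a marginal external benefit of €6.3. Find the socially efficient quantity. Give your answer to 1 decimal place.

Social marginal cost = private MC − MEB = 3.5 + q.
Set SMC = demand: 3.5 + q = 207.2 - q → q* = 101.8500.

q* = 101.9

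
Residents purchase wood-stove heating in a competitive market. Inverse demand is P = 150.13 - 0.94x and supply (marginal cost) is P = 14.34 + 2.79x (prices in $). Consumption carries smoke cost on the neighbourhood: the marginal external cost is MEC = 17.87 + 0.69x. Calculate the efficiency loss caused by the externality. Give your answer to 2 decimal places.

Market equilibrium (private): 14.34 + 2.79x = 150.13 - 0.94x → x_m = 36.4048.
Social marginal benefit = demand − MEC = 132.26 - 1.63x.
Set SMB = MC: 132.26 - 1.63x = 14.34 + 2.79x → x* = 26.6787.
The welfare-loss triangle has base |x_m − x*| and height MEC(x_m) (the vertical gap between SMB and MC is zero at x* and MEC at x_m).
DWL = ½ × 9.7261 × 42.9893 = 209.0591.

DWL = $209.06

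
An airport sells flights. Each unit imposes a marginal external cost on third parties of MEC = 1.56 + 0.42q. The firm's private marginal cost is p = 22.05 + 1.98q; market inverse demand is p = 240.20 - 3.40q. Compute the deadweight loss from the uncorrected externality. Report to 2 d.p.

DWL = 29.79

Market equilibrium (private): 22.05 + 1.98q = 240.20 - 3.40q → q_m = 40.5483.
Social marginal cost = private MC + MEC = 23.61 + 2.40q.
Set SMC = demand: 23.61 + 2.40q = 240.20 - 3.40q → q* = 37.3431.
Between q* and q_m the wedge SMC − demand runs linearly from 0 to MEC(q_m), so the loss is a triangle.
DWL = ½ × 3.2052 × 18.5903 = 29.7928.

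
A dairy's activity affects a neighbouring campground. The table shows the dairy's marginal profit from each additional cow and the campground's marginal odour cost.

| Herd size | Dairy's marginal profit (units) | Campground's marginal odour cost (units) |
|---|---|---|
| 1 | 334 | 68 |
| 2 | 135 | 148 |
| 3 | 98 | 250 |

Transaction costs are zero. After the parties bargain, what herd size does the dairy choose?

Bargaining reaches the level where marginal profit last exceeds marginal odour cost.
That holds through level 1 (334 ≥ 68) but not at 2 (135 < 148).

1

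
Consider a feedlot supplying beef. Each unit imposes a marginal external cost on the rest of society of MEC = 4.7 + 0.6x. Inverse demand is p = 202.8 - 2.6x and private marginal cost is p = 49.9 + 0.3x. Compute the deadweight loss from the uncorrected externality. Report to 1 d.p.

Market equilibrium (private): 49.9 + 0.3x = 202.8 - 2.6x → x_m = 52.7241.
Social marginal cost = private MC + MEC = 54.6 + 0.9x.
Set SMC = demand: 54.6 + 0.9x = 202.8 - 2.6x → x* = 42.3429.
The welfare-loss triangle has base |x_m − x*| and height MEC(x_m) (the vertical gap between SMC and demand is zero at x* and MEC at x_m).
DWL = ½ × 10.3812 × 36.3345 = 188.5979.

DWL = 188.6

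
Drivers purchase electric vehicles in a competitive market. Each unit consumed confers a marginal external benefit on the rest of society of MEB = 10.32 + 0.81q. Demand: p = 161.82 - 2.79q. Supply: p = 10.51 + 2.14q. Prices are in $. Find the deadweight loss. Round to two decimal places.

DWL = $150.20

Market equilibrium (private): 10.51 + 2.14q = 161.82 - 2.79q → q_m = 30.6917.
Social marginal benefit = demand + MEB = 172.14 - 1.98q.
Set SMB = MC: 172.14 - 1.98q = 10.51 + 2.14q → q* = 39.2306.
The loss is the area between SMB and MC from q* to q_m; with linear curves that's a triangle of height MEB(q_m).
DWL = ½ × 8.5389 × 35.1803 = 150.2005.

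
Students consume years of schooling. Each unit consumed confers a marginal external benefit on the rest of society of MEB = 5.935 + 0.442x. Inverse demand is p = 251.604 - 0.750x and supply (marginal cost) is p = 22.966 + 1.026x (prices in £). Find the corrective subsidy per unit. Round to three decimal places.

Social marginal benefit = demand + MEB = 257.539 - 0.308x.
Set SMB = MC: 257.539 - 0.308x = 22.966 + 1.026x → x* = 175.8418.
The Pigouvian subsidy equals MEB at x*: 5.935 + 0.442×175.8418 = 83.6571.

subsidy = £83.657 per unit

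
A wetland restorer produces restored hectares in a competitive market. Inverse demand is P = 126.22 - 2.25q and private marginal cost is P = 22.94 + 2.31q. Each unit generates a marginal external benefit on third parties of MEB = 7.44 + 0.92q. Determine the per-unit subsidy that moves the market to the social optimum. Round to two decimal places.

Social marginal cost = private MC − MEB = 15.50 + 1.39q.
Set SMC = demand: 15.50 + 1.39q = 126.22 - 2.25q → q* = 30.4176.
The Pigouvian subsidy equals MEB at q*: 7.44 + 0.92×30.4176 = 35.4242.

subsidy = 35.42 per unit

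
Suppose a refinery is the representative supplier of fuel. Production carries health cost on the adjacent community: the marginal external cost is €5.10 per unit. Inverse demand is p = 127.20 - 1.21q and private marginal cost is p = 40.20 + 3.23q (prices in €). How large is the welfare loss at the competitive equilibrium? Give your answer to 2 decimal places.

DWL = €2.93

Market equilibrium (private): 40.20 + 3.23q = 127.20 - 1.21q → q_m = 19.5946.
Social marginal cost = private MC + MEC = 45.30 + 3.23q.
Set SMC = demand: 45.30 + 3.23q = 127.20 - 1.21q → q* = 18.4459.
Height of the DWL triangle at q_m is SMC(q_m) − demand(q_m) = MEC(q_m) = 5.1000.
DWL = ½ × 1.1487 × 5.1000 = 2.9292.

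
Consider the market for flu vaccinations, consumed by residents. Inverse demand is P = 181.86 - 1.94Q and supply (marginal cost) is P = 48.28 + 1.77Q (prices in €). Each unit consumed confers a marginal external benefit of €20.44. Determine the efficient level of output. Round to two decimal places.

Social marginal benefit = demand + MEB = 202.30 - 1.94Q.
Set SMB = MC: 202.30 - 1.94Q = 48.28 + 1.77Q → Q* = 41.5148.

Q* = 41.51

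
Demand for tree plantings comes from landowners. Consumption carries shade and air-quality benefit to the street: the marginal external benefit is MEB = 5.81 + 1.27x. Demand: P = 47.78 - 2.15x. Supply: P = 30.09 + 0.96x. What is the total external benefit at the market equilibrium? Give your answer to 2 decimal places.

53.59

Market equilibrium (private): 30.09 + 0.96x = 47.78 - 2.15x → x_m = 5.6881.
Total external benefit = ∫₀^{x_m} (5.81 + 1.27x) dx = 5.81×5.6881 + ½×1.27×5.6881² = 53.5930.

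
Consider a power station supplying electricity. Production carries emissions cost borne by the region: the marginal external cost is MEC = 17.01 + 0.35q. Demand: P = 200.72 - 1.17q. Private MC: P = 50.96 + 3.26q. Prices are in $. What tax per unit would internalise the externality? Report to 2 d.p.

tax = $26.73 per unit

Social marginal cost = private MC + MEC = 67.97 + 3.61q.
Set SMC = demand: 67.97 + 3.61q = 200.72 - 1.17q → q* = 27.7720.
The Pigouvian tax equals MEC at q*: 17.01 + 0.35×27.7720 = 26.7302.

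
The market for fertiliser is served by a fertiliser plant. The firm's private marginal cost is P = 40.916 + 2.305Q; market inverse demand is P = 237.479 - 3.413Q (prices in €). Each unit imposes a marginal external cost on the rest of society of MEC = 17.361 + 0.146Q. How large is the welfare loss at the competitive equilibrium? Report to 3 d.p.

DWL = €42.706

Market equilibrium (private): 40.916 + 2.305Q = 237.479 - 3.413Q → Q_m = 34.3762.
Social marginal cost = private MC + MEC = 58.277 + 2.451Q.
Set SMC = demand: 58.277 + 2.451Q = 237.479 - 3.413Q → Q* = 30.5597.
The welfare-loss triangle has base |Q_m − Q*| and height MEC(Q_m) (the vertical gap between SMC and demand is zero at Q* and MEC at Q_m).
DWL = ½ × 3.8165 × 22.3799 = 42.7064.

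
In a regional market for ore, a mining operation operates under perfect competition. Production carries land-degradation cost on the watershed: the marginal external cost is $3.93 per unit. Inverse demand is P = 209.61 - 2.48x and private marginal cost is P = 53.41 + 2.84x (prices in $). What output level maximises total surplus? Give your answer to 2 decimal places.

x* = 28.62

Social marginal cost = private MC + MEC = 57.34 + 2.84x.
Set SMC = demand: 57.34 + 2.84x = 209.61 - 2.48x → x* = 28.6222.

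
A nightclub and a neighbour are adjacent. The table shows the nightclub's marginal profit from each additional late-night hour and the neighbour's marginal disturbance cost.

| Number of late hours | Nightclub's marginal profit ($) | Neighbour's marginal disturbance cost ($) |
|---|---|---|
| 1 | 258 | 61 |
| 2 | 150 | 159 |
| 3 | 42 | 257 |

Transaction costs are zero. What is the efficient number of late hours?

1

Bargaining reaches the level where marginal profit last exceeds marginal disturbance cost.
That holds through level 1 (258 ≥ 61) but not at 2 (150 < 159).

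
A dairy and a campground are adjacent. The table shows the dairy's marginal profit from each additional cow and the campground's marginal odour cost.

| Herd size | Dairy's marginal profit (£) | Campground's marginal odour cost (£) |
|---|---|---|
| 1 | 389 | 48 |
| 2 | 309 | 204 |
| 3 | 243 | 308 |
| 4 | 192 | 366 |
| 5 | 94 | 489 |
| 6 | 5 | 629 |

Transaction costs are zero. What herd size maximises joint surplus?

2

Bargaining reaches the level where marginal profit last exceeds marginal odour cost.
That holds through level 2 (309 ≥ 204) but not at 3 (243 < 308).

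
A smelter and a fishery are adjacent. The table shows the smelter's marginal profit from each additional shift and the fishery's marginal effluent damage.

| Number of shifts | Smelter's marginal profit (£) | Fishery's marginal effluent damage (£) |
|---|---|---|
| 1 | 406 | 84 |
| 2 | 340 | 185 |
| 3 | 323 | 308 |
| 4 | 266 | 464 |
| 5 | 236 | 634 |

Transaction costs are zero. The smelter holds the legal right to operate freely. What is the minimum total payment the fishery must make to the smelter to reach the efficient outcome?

£502

Left alone the smelter would choose level 5 (marginal profit stays positive).
Efficient level: k* = 3 (marginal profit ≥ marginal effluent damage through 3).
The fishery must at least cover the smelter's forgone profit from cutting 5→3: 266 + 236 = 502.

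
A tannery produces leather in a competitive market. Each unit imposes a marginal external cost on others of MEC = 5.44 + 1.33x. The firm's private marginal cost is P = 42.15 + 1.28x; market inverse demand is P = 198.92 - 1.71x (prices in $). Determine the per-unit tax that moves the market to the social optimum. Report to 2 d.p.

Social marginal cost = private MC + MEC = 47.59 + 2.61x.
Set SMC = demand: 47.59 + 2.61x = 198.92 - 1.71x → x* = 35.0301.
The Pigouvian tax equals MEC at x*: 5.44 + 1.33×35.0301 = 52.0300.

tax = $52.03 per unit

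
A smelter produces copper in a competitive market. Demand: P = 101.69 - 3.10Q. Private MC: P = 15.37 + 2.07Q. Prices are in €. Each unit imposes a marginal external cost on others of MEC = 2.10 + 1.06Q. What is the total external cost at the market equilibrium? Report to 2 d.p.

€182.81

Market equilibrium (private): 15.37 + 2.07Q = 101.69 - 3.10Q → Q_m = 16.6963.
Total external cost = ∫₀^{Q_m} (2.10 + 1.06Q) dQ = 2.10×16.6963 + ½×1.06×16.6963² = 182.8084.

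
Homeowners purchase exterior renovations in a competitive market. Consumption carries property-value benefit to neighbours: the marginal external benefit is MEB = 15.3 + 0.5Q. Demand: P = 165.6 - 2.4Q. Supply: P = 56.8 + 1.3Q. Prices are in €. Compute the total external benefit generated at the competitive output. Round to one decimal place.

€666.1

Market equilibrium (private): 56.8 + 1.3Q = 165.6 - 2.4Q → Q_m = 29.4054.
Total external benefit = ∫₀^{Q_m} (15.3 + 0.5Q) dQ = 15.3×29.4054 + ½×0.5×29.4054² = 666.0720.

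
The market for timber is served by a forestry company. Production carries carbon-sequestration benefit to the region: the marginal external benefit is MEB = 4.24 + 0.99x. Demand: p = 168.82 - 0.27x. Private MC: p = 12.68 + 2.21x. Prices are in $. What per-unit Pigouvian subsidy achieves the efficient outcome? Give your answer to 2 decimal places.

Social marginal cost = private MC − MEB = 8.44 + 1.22x.
Set SMC = demand: 8.44 + 1.22x = 168.82 - 0.27x → x* = 107.6376.
The Pigouvian subsidy equals MEB at x*: 4.24 + 0.99×107.6376 = 110.8012.

subsidy = $110.80 per unit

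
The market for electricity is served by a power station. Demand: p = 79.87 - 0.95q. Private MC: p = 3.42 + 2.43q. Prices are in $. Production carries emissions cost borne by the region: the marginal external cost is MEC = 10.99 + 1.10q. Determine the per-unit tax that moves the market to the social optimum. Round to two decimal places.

tax = $27.06 per unit

Social marginal cost = private MC + MEC = 14.41 + 3.53q.
Set SMC = demand: 14.41 + 3.53q = 79.87 - 0.95q → q* = 14.6116.
The Pigouvian tax equals MEC at q*: 10.99 + 1.10×14.6116 = 27.0628.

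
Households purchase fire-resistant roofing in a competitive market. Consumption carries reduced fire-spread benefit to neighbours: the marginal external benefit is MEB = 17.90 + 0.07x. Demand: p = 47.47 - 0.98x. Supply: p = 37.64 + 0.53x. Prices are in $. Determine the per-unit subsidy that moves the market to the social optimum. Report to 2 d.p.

subsidy = $19.25 per unit

Social marginal benefit = demand + MEB = 65.37 - 0.91x.
Set SMB = MC: 65.37 - 0.91x = 37.64 + 0.53x → x* = 19.2569.
The Pigouvian subsidy equals MEB at x*: 17.90 + 0.07×19.2569 = 19.2480.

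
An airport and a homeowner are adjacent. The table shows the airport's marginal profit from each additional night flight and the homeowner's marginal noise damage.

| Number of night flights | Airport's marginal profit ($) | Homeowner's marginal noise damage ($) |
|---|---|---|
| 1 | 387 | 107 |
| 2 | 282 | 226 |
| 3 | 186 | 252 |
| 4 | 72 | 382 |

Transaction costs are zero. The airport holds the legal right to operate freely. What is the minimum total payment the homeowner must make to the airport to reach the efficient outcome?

$258

Left alone the airport would choose level 4 (marginal profit stays positive).
Efficient level: k* = 2 (marginal profit ≥ marginal noise damage through 2).
The homeowner must at least cover the airport's forgone profit from cutting 4→2: 186 + 72 = 258.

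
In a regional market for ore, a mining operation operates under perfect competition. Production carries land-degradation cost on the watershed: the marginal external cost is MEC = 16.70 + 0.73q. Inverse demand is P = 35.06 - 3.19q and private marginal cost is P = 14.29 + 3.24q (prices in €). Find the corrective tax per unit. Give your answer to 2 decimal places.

tax = €17.11 per unit

Social marginal cost = private MC + MEC = 30.99 + 3.97q.
Set SMC = demand: 30.99 + 3.97q = 35.06 - 3.19q → q* = 0.5684.
The Pigouvian tax equals MEC at q*: 16.70 + 0.73×0.5684 = 17.1149.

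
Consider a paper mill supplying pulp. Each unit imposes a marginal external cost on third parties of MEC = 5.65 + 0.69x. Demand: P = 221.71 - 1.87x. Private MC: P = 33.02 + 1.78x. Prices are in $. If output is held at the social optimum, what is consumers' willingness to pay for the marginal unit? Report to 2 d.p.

Social marginal cost = private MC + MEC = 38.67 + 2.47x.
Set SMC = demand: 38.67 + 2.47x = 221.71 - 1.87x → x* = 42.1751.
Consumer price on the demand curve at x*: 221.71 − 1.87×42.1751 = 142.8426.

P = $142.84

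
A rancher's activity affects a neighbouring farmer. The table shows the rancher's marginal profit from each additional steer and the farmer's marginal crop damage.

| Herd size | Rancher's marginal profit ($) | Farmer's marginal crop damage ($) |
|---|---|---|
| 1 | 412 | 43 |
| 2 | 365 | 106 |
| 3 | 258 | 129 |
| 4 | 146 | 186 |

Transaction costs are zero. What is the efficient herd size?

3

Bargaining reaches the level where marginal profit last exceeds marginal crop damage.
That holds through level 3 (258 ≥ 129) but not at 4 (146 < 186).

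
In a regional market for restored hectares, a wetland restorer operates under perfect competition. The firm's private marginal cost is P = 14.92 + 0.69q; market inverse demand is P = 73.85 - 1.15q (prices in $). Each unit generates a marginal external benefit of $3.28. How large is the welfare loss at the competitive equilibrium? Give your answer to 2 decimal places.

Market equilibrium (private): 14.92 + 0.69q = 73.85 - 1.15q → q_m = 32.0272.
Social marginal cost = private MC − MEB = 11.64 + 0.69q.
Set SMC = demand: 11.64 + 0.69q = 73.85 - 1.15q → q* = 33.8098.
The welfare-loss triangle has base |q_m − q*| and height MEB(q_m) (the vertical gap between SMC and demand is zero at q* and MEB at q_m).
DWL = ½ × 1.7826 × 3.2800 = 2.9235.

DWL = $2.92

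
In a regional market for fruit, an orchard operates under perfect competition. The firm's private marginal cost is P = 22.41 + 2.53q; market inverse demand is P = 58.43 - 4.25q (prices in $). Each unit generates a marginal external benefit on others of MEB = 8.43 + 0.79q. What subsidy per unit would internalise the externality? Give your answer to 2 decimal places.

subsidy = $14.29 per unit

Social marginal cost = private MC − MEB = 13.98 + 1.74q.
Set SMC = demand: 13.98 + 1.74q = 58.43 - 4.25q → q* = 7.4207.
The Pigouvian subsidy equals MEB at q*: 8.43 + 0.79×7.4207 = 14.2924.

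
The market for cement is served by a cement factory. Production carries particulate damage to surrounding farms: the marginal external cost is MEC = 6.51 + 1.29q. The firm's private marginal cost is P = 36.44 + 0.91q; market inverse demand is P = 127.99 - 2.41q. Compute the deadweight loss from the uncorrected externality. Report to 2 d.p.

Market equilibrium (private): 36.44 + 0.91q = 127.99 - 2.41q → q_m = 27.5753.
Social marginal cost = private MC + MEC = 42.95 + 2.20q.
Set SMC = demand: 42.95 + 2.20q = 127.99 - 2.41q → q* = 18.4469.
Between q* and q_m the wedge SMC − demand runs linearly from 0 to MEC(q_m), so the loss is a triangle.
DWL = ½ × 9.1284 × 42.0821 = 192.0711.

DWL = 192.07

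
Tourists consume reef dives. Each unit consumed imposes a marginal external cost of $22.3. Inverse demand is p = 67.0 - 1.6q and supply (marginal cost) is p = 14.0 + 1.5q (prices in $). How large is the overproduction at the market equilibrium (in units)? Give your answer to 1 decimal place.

Market equilibrium (private): 14.0 + 1.5q = 67.0 - 1.6q → q_m = 17.0968.
Social marginal benefit = demand − MEC = 44.7 - 1.6q.
Set SMB = MC: 44.7 - 1.6q = 14.0 + 1.5q → q* = 9.9032.
Gap = |17.0968 − 9.9032| = 7.1936.

7.2 units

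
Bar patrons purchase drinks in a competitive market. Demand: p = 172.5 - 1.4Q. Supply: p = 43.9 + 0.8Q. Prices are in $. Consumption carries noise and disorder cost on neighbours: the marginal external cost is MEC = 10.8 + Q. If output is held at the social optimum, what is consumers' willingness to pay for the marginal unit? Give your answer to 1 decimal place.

Social marginal benefit = demand − MEC = 161.7 - 2.4Q.
Set SMB = MC: 161.7 - 2.4Q = 43.9 + 0.8Q → Q* = 36.8125.
Consumer price on the demand curve at Q*: 172.5 − 1.4×36.8125 = 120.9625.

P = $121.0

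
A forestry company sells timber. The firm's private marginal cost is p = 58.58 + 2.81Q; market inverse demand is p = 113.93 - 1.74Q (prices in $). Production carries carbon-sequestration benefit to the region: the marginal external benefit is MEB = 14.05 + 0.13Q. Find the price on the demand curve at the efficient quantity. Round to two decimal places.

P = $86.61

Social marginal cost = private MC − MEB = 44.53 + 2.68Q.
Set SMC = demand: 44.53 + 2.68Q = 113.93 - 1.74Q → Q* = 15.7014.
Consumer price on the demand curve at Q*: 113.93 − 1.74×15.7014 = 86.6096.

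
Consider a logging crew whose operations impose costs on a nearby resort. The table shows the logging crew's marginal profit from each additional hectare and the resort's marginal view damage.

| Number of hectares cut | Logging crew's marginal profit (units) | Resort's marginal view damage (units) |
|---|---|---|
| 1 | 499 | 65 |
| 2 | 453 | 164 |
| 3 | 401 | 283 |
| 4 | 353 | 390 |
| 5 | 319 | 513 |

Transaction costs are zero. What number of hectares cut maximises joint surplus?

3

Bargaining reaches the level where marginal profit last exceeds marginal view damage.
That holds through level 3 (401 ≥ 283) but not at 4 (353 < 390).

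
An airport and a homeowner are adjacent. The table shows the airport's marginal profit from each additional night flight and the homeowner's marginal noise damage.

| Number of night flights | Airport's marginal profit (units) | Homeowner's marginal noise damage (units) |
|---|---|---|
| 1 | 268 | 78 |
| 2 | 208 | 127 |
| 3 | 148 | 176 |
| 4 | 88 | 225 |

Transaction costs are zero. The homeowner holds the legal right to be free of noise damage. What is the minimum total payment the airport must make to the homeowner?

205

Efficient level: marginal profit ≥ marginal noise damage through level 2, so k* = 2.
With the homeowner holding the right, the airport must at least compensate total damage at k*: 78 + 127 = 205.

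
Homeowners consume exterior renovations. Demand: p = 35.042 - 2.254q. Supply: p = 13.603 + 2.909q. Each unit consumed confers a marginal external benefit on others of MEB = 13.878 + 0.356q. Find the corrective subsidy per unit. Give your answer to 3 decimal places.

subsidy = 16.494 per unit

Social marginal benefit = demand + MEB = 48.920 - 1.898q.
Set SMB = MC: 48.920 - 1.898q = 13.603 + 2.909q → q* = 7.3470.
The Pigouvian subsidy equals MEB at q*: 13.878 + 0.356×7.3470 = 16.4935.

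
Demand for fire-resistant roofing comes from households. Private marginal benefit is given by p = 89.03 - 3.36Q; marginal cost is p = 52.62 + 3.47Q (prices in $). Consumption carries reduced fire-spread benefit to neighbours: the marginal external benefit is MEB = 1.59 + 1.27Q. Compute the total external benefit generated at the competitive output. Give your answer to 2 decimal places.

$26.52

Market equilibrium (private): 52.62 + 3.47Q = 89.03 - 3.36Q → Q_m = 5.3309.
Total external benefit = ∫₀^{Q_m} (1.59 + 1.27Q) dQ = 1.59×5.3309 + ½×1.27×5.3309² = 26.5219.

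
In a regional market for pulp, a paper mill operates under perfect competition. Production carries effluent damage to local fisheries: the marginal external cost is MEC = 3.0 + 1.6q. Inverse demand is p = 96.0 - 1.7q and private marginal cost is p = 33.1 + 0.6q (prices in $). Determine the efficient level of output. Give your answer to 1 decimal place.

Social marginal cost = private MC + MEC = 36.1 + 2.2q.
Set SMC = demand: 36.1 + 2.2q = 96.0 - 1.7q → q* = 15.3590.

q* = 15.4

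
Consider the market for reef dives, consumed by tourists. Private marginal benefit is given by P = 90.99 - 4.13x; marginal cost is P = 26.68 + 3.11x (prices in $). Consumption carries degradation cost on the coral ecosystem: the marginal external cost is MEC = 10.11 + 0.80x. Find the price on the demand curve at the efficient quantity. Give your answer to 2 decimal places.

Social marginal benefit = demand − MEC = 80.88 - 4.93x.
Set SMB = MC: 80.88 - 4.93x = 26.68 + 3.11x → x* = 6.7413.
Consumer price on the demand curve at x*: 90.99 − 4.13×6.7413 = 63.1484.

P = $63.15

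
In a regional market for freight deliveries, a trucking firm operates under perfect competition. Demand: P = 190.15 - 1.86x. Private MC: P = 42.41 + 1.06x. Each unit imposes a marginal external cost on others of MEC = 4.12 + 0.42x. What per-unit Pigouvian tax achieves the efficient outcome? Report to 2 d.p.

Social marginal cost = private MC + MEC = 46.53 + 1.48x.
Set SMC = demand: 46.53 + 1.48x = 190.15 - 1.86x → x* = 43.0000.
The Pigouvian tax equals MEC at x*: 4.12 + 0.42×43.0000 = 22.1800.

tax = 22.18 per unit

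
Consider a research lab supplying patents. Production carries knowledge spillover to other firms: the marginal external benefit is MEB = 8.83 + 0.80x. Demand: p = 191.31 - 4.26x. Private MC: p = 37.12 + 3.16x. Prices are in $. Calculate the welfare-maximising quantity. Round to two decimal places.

x* = 24.63

Social marginal cost = private MC − MEB = 28.29 + 2.36x.
Set SMC = demand: 28.29 + 2.36x = 191.31 - 4.26x → x* = 24.6254.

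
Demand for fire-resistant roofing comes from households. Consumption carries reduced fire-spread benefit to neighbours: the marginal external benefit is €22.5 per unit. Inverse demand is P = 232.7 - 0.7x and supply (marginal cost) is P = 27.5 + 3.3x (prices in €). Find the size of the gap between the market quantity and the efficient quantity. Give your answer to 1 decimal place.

5.6 units

Market equilibrium (private): 27.5 + 3.3x = 232.7 - 0.7x → x_m = 51.3000.
Social marginal benefit = demand + MEB = 255.2 - 0.7x.
Set SMB = MC: 255.2 - 0.7x = 27.5 + 3.3x → x* = 56.9250.
Gap = |51.3000 − 56.9250| = 5.6250.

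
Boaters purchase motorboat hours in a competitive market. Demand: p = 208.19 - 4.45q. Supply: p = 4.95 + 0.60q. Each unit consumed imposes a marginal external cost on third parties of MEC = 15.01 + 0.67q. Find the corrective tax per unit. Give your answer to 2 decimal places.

Social marginal benefit = demand − MEC = 193.18 - 5.12q.
Set SMB = MC: 193.18 - 5.12q = 4.95 + 0.60q → q* = 32.9073.
The Pigouvian tax equals MEC at q*: 15.01 + 0.67×32.9073 = 37.0579.

tax = 37.06 per unit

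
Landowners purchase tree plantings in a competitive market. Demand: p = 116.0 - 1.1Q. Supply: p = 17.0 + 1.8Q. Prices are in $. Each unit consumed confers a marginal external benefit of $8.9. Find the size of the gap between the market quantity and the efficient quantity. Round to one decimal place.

3.1 units

Market equilibrium (private): 17.0 + 1.8Q = 116.0 - 1.1Q → Q_m = 34.1379.
Social marginal benefit = demand + MEB = 124.9 - 1.1Q.
Set SMB = MC: 124.9 - 1.1Q = 17.0 + 1.8Q → Q* = 37.2069.
Gap = |34.1379 − 37.2069| = 3.0690.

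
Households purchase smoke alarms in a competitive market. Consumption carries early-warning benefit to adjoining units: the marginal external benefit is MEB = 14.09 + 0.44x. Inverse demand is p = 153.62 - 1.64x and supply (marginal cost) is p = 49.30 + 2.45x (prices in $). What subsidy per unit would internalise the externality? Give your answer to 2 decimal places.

subsidy = $28.36 per unit

Social marginal benefit = demand + MEB = 167.71 - 1.20x.
Set SMB = MC: 167.71 - 1.20x = 49.30 + 2.45x → x* = 32.4411.
The Pigouvian subsidy equals MEB at x*: 14.09 + 0.44×32.4411 = 28.3641.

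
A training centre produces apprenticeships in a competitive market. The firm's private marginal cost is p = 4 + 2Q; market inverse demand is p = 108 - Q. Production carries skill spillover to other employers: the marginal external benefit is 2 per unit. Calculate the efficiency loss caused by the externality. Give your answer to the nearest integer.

Market equilibrium (private): 4 + 2Q = 108 - Q → Q_m = 34.6667.
Social marginal cost = private MC − MEB = 2 + 2Q.
Set SMC = demand: 2 + 2Q = 108 - Q → Q* = 35.3333.
The loss is the area between SMC and demand from Q* to Q_m; with linear curves that's a triangle of height MEB(Q_m).
DWL = ½ × 0.6666 × 2.0000 = 0.6666.

DWL = 1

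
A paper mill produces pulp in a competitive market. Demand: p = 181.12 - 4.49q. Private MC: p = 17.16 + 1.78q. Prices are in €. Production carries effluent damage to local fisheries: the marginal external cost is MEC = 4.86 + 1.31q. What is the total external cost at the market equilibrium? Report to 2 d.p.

€574.99

Market equilibrium (private): 17.16 + 1.78q = 181.12 - 4.49q → q_m = 26.1499.
Total external cost = ∫₀^{q_m} (4.86 + 1.31q) dq = 4.86×26.1499 + ½×1.31×26.1499² = 574.9888.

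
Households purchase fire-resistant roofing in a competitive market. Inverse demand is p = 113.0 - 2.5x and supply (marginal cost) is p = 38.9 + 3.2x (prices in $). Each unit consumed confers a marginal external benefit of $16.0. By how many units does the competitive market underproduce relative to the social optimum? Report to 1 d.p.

Market equilibrium (private): 38.9 + 3.2x = 113.0 - 2.5x → x_m = 13.0000.
Social marginal benefit = demand + MEB = 129.0 - 2.5x.
Set SMB = MC: 129.0 - 2.5x = 38.9 + 3.2x → x* = 15.8070.
Gap = |13.0000 − 15.8070| = 2.8070.

2.8 units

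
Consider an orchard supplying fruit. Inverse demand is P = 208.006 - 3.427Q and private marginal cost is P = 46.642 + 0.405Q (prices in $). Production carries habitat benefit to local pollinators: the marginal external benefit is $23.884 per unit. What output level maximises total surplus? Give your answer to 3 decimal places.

Social marginal cost = private MC − MEB = 22.758 + 0.405Q.
Set SMC = demand: 22.758 + 0.405Q = 208.006 - 3.427Q → Q* = 48.3424.

Q* = 48.342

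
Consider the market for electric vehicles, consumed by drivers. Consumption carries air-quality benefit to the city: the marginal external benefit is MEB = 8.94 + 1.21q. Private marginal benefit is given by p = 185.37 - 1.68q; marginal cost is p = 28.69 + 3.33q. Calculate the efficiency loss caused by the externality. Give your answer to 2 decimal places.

DWL = 287.95

Market equilibrium (private): 28.69 + 3.33q = 185.37 - 1.68q → q_m = 31.2735.
Social marginal benefit = demand + MEB = 194.31 - 0.47q.
Set SMB = MC: 194.31 - 0.47q = 28.69 + 3.33q → q* = 43.5842.
The loss is the area between SMB and MC from q* to q_m; with linear curves that's a triangle of height MEB(q_m).
DWL = ½ × 12.3107 × 46.7809 = 287.9528.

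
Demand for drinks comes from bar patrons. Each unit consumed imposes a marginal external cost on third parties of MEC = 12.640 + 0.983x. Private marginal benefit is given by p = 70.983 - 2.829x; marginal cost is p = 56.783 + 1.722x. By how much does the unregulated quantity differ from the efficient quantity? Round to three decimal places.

Market equilibrium (private): 56.783 + 1.722x = 70.983 - 2.829x → x_m = 3.1202.
Social marginal benefit = demand − MEC = 58.343 - 3.812x.
Set SMB = MC: 58.343 - 3.812x = 56.783 + 1.722x → x* = 0.2819.
Gap = |3.1202 − 0.2819| = 2.8383.

2.838 units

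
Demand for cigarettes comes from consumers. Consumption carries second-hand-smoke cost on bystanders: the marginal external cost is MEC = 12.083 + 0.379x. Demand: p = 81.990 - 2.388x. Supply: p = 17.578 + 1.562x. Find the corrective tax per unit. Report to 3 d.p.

tax = 16.664 per unit

Social marginal benefit = demand − MEC = 69.907 - 2.767x.
Set SMB = MC: 69.907 - 2.767x = 17.578 + 1.562x → x* = 12.0880.
The Pigouvian tax equals MEC at x*: 12.083 + 0.379×12.0880 = 16.6644.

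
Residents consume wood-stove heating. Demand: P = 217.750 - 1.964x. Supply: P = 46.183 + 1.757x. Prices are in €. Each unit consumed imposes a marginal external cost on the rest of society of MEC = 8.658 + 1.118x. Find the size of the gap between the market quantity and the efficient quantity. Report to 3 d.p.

12.442 units

Market equilibrium (private): 46.183 + 1.757x = 217.750 - 1.964x → x_m = 46.1078.
Social marginal benefit = demand − MEC = 209.092 - 3.082x.
Set SMB = MC: 209.092 - 3.082x = 46.183 + 1.757x → x* = 33.6658.
Gap = |46.1078 − 33.6658| = 12.4420.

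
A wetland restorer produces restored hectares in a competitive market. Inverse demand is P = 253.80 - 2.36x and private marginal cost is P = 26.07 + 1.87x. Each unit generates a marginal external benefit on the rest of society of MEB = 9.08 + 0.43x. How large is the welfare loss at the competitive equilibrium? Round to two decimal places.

DWL = 136.68

Market equilibrium (private): 26.07 + 1.87x = 253.80 - 2.36x → x_m = 53.8369.
Social marginal cost = private MC − MEB = 16.99 + 1.44x.
Set SMC = demand: 16.99 + 1.44x = 253.80 - 2.36x → x* = 62.3184.
Height of the DWL triangle at x_m is demand(x_m) − SMC(x_m) = MEB(x_m) = 32.2299.
DWL = ½ × 8.4815 × 32.2299 = 136.6789.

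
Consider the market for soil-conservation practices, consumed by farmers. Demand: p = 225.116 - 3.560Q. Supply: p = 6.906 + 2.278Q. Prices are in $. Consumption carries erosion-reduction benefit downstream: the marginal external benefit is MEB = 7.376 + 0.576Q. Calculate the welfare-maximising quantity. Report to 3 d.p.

Q* = 42.871

Social marginal benefit = demand + MEB = 232.492 - 2.984Q.
Set SMB = MC: 232.492 - 2.984Q = 6.906 + 2.278Q → Q* = 42.8708.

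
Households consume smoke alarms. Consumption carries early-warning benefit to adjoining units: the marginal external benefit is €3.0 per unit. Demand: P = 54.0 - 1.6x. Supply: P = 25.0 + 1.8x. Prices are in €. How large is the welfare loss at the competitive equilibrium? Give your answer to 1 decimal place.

Market equilibrium (private): 25.0 + 1.8x = 54.0 - 1.6x → x_m = 8.5294.
Social marginal benefit = demand + MEB = 57.0 - 1.6x.
Set SMB = MC: 57.0 - 1.6x = 25.0 + 1.8x → x* = 9.4118.
Between x* and x_m the wedge SMB − MC runs linearly from 0 to MEB(x_m), so the loss is a triangle.
DWL = ½ × 0.8824 × 3.0000 = 1.3236.

DWL = €1.3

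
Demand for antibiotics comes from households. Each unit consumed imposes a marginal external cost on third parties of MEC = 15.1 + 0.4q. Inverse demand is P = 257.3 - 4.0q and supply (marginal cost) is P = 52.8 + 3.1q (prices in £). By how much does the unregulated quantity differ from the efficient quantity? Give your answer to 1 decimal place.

Market equilibrium (private): 52.8 + 3.1q = 257.3 - 4.0q → q_m = 28.8028.
Social marginal benefit = demand − MEC = 242.2 - 4.4q.
Set SMB = MC: 242.2 - 4.4q = 52.8 + 3.1q → q* = 25.2533.
Gap = |28.8028 − 25.2533| = 3.5495.

3.5 units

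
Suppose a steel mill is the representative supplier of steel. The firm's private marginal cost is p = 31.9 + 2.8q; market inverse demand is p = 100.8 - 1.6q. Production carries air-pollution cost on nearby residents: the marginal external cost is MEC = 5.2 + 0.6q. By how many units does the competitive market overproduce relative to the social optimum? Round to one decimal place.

Market equilibrium (private): 31.9 + 2.8q = 100.8 - 1.6q → q_m = 15.6591.
Social marginal cost = private MC + MEC = 37.1 + 3.4q.
Set SMC = demand: 37.1 + 3.4q = 100.8 - 1.6q → q* = 12.7400.
Gap = |15.6591 − 12.7400| = 2.9191.

2.9 units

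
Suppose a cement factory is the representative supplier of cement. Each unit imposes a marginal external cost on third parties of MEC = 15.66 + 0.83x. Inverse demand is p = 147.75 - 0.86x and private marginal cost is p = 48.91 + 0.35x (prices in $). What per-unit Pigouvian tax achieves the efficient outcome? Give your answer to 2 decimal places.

Social marginal cost = private MC + MEC = 64.57 + 1.18x.
Set SMC = demand: 64.57 + 1.18x = 147.75 - 0.86x → x* = 40.7745.
The Pigouvian tax equals MEC at x*: 15.66 + 0.83×40.7745 = 49.5028.

tax = $49.50 per unit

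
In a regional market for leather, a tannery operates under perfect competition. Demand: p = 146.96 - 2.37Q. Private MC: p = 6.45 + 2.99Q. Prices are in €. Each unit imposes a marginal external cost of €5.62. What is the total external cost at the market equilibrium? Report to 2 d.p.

€147.33

Market equilibrium (private): 6.45 + 2.99Q = 146.96 - 2.37Q → Q_m = 26.2146.
Total external cost = MEC × Q_m = 5.62 × 26.2146 = 147.3261.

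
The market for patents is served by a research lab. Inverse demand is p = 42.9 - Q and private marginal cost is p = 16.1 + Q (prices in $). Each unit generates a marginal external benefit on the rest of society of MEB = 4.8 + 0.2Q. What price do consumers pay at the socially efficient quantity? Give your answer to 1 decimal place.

P = $25.3

Social marginal cost = private MC − MEB = 11.3 + 0.8Q.
Set SMC = demand: 11.3 + 0.8Q = 42.9 - Q → Q* = 17.5556.
Consumer price on the demand curve at Q*: 42.9 − 1.0×17.5556 = 25.3444.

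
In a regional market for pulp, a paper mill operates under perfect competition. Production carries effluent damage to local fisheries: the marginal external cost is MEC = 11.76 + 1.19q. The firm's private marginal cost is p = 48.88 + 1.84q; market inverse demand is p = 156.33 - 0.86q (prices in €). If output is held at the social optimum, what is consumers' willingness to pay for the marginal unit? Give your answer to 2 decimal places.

Social marginal cost = private MC + MEC = 60.64 + 3.03q.
Set SMC = demand: 60.64 + 3.03q = 156.33 - 0.86q → q* = 24.5990.
Consumer price on the demand curve at q*: 156.33 − 0.86×24.5990 = 135.1749.

P = €135.17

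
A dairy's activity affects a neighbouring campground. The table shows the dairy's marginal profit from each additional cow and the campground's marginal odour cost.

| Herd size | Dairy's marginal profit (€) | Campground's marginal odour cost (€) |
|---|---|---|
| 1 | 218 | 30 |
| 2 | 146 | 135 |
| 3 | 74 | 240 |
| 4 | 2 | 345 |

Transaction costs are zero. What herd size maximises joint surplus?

2

Bargaining reaches the level where marginal profit last exceeds marginal odour cost.
That holds through level 2 (146 ≥ 135) but not at 3 (74 < 240).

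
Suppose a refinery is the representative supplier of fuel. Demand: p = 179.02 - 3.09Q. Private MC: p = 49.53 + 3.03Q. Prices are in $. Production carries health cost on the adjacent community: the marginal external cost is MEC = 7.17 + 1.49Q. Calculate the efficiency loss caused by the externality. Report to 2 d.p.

DWL = $98.38

Market equilibrium (private): 49.53 + 3.03Q = 179.02 - 3.09Q → Q_m = 21.1585.
Social marginal cost = private MC + MEC = 56.70 + 4.52Q.
Set SMC = demand: 56.70 + 4.52Q = 179.02 - 3.09Q → Q* = 16.0736.
Height of the DWL triangle at Q_m is SMC(Q_m) − demand(Q_m) = MEC(Q_m) = 38.6962.
DWL = ½ × 5.0849 × 38.6962 = 98.3832.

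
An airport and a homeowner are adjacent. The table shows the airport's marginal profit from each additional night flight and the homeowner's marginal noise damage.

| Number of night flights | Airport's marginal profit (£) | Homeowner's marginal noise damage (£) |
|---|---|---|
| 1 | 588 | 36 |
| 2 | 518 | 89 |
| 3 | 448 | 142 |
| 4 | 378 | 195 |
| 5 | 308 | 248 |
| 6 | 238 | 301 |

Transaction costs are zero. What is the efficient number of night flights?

Bargaining reaches the level where marginal profit last exceeds marginal noise damage.
That holds through level 5 (308 ≥ 248) but not at 6 (238 < 301).

5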